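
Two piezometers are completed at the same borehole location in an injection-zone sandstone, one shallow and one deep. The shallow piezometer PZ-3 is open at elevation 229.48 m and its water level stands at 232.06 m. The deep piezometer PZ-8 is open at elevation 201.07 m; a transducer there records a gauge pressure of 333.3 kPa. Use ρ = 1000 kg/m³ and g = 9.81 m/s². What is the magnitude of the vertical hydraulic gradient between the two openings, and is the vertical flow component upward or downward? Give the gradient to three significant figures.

Total head at PZ-3: h = 232.06 m (water level in the standpipe).
Pressure head at PZ-8: ψ = P/(ρg) = 333.3×1000 / (1000 × 9.81) = 33.98 m.
Total head at PZ-8: h = z + ψ = 201.07 + 33.98 = 235.05 m.
Δh = h(PZ-3) − h(PZ-8) = 232.06 − 235.05 = -2.99 m.
Vertical separation Δz = 229.48 − 201.07 = 28.41 m.
|i_v| = |Δh| / Δz = 2.99 / 28.41 = 0.105.
Head is higher in the deep piezometer, so vertical flow is upward (discharge condition).

|i_v| ≈ 0.105; vertical flow is upward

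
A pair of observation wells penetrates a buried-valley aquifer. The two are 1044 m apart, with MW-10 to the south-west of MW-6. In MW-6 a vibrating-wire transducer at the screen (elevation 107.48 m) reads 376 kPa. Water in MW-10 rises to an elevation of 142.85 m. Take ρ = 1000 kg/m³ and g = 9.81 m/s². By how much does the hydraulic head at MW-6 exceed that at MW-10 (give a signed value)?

Δh ≈ 2.96 m

Pressure head at MW-6: ψ = P/(ρg) = 376×1000 / (1000 × 9.81) = 38.33 m.
Total head at MW-6: h = z + ψ = 107.48 + 38.33 = 145.81 m.
Total head at MW-10: h = 142.85 m (water level in the piezometer is the total head).
Head difference: h(MW-6) − h(MW-10) = 145.81 − 142.85 = 2.96 m.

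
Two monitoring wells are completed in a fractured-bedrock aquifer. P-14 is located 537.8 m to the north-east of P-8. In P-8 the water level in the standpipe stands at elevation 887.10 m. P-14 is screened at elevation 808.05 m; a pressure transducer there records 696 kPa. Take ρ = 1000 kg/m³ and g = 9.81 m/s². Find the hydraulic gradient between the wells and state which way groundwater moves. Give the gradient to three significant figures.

Total head at P-8: h = 887.10 m (water level in the piezometer is the total head).
Pressure head at P-14: ψ = P/(ρg) = 696×1000 / (1000 × 9.81) = 70.95 m.
Total head at P-14: h = z + ψ = 808.05 + 70.95 = 879.00 m.
Head difference: h(P-8) − h(P-14) = 887.10 − 879.00 = 8.10 m.
Hydraulic gradient: i = |Δh| / L = 8.10 / 537.8 = 0.0151.
Flow is from higher to lower head: from P-8 toward P-14, i.e. toward the north-east.

i ≈ 0.0151; groundwater flows toward the north-east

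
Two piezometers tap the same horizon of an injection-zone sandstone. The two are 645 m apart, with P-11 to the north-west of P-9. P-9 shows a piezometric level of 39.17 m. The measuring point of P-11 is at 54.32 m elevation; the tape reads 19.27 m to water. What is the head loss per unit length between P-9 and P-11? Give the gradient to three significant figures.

i ≈ 0.00639 m/m

Total head at P-9: h = 39.17 m (water level in the piezometer is the total head).
Total head at P-11: h = 54.32 − 19.27 = 35.05 m.
Head difference: h(P-9) − h(P-11) = 39.17 − 35.05 = 4.12 m.
Hydraulic gradient: i = |Δh| / L = 4.12 / 645 = 0.00639.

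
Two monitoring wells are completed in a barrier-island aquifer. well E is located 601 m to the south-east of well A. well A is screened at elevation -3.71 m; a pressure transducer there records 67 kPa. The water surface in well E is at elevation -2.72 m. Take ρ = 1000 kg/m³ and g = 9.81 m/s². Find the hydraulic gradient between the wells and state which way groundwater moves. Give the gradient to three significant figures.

i ≈ 0.00972; groundwater flows toward the south-east

Pressure head at well A: ψ = P/(ρg) = 67×1000 / (1000 × 9.81) = 6.83 m.
Total head at well A: h = z + ψ = -3.71 + 6.83 = 3.12 m.
Total head at well E: h = -2.72 m (water level in the piezometer is the total head).
Head difference: h(well A) − h(well E) = 3.12 − (-2.72) = 5.84 m.
Hydraulic gradient: i = |Δh| / L = 5.84 / 601 = 0.00972.
Flow is from higher to lower head: from well A toward well E, i.e. toward the south-east.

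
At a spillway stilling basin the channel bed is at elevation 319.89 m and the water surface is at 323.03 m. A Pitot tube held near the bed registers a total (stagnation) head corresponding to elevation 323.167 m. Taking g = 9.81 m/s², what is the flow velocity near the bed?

v ≈ 1.64 m/s

Near the bed, under hydrostatic conditions, the piezometric head (z + ψ) equals the free-surface elevation, 323.03 m.
Velocity head = total − piezometric = 323.167 − 323.03 = 0.137 m.
v = √(2g·h_v) = √(2 × 9.81 × 0.137) = 1.64 m/s.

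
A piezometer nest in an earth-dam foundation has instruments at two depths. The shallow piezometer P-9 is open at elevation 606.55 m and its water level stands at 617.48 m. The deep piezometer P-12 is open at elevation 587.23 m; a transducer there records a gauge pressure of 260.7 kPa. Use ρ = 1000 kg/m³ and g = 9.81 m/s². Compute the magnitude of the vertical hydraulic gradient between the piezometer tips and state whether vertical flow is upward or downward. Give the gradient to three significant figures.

Total head at P-9: h = 617.48 m (water level in the standpipe).
Pressure head at P-12: ψ = P/(ρg) = 260.7×1000 / (1000 × 9.81) = 26.57 m.
Total head at P-12: h = z + ψ = 587.23 + 26.57 = 613.80 m.
Δh = h(P-9) − h(P-12) = 617.48 − 613.80 = 3.68 m.
Vertical separation Δz = 606.55 − 587.23 = 19.32 m.
|i_v| = |Δh| / Δz = 3.68 / 19.32 = 0.190.
Head is higher in the shallow piezometer, so vertical flow is downward (recharge condition).

|i_v| ≈ 0.190; vertical flow is downward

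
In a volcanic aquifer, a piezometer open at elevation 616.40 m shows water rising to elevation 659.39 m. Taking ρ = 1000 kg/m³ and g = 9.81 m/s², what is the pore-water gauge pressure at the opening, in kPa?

P ≈ 422 kPa

Pressure head ψ = h − z = 659.39 − 616.40 = 42.99 m.
P = ρgψ = 1000 × 9.81 × 42.99 = 421732 Pa ≈ 422 kPa.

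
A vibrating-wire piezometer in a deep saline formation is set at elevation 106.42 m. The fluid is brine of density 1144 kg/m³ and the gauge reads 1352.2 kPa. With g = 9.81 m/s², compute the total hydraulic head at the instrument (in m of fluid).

h ≈ 226.91 m

ψ = P/(ρg) = 1352.2×1000 / (1144 × 9.81) = 120.49 m.
h = z + ψ = 106.42 + 120.49 = 226.91 m.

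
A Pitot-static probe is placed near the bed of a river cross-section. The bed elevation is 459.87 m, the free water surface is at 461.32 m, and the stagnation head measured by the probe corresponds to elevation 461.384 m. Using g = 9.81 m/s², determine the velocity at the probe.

v ≈ 1.12 m/s

Near the bed, under hydrostatic conditions, the piezometric head (z + ψ) equals the free-surface elevation, 461.32 m.
Velocity head = total − piezometric = 461.384 − 461.32 = 0.064 m.
v = √(2g·h_v) = √(2 × 9.81 × 0.064) = 1.12 m/s.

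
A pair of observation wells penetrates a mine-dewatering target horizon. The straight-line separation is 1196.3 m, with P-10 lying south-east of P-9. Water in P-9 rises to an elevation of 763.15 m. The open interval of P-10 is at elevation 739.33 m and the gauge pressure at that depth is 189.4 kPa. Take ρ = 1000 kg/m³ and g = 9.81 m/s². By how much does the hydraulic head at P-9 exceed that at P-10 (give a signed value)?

Total head at P-9: h = 763.15 m (water level in the piezometer is the total head).
Pressure head at P-10: ψ = P/(ρg) = 189.4×1000 / (1000 × 9.81) = 19.31 m.
Total head at P-10: h = z + ψ = 739.33 + 19.31 = 758.64 m.
Head difference: h(P-9) − h(P-10) = 763.15 − 758.64 = 4.51 m.

Δh ≈ 4.51 m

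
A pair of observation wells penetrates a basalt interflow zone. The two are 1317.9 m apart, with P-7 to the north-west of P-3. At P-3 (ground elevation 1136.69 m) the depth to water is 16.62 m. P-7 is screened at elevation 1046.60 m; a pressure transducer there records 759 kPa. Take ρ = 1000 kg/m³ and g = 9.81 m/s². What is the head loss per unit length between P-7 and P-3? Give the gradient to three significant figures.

i ≈ 0.00296 m/m

Total head at P-3: h = 1136.69 − 16.62 = 1120.07 m.
Pressure head at P-7: ψ = P/(ρg) = 759×1000 / (1000 × 9.81) = 77.37 m.
Total head at P-7: h = z + ψ = 1046.60 + 77.37 = 1123.97 m.
Head difference: h(P-3) − h(P-7) = 1120.07 − 1123.97 = -3.90 m.
Hydraulic gradient: i = |Δh| / L = 3.90 / 1317.9 = 0.00296.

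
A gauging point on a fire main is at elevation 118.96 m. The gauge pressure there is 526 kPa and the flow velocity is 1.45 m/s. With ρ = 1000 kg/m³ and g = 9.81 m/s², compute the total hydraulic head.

h ≈ 172.69 m

Pressure head ψ = P/(ρg) = 526×1000 / (1000 × 9.81) = 53.62 m.
Velocity head = v²/(2g) = 1.45² / (2 × 9.81) = 0.107 m.
h = z + ψ + v²/(2g) = 118.96 + 53.62 + 0.107 = 172.69 m.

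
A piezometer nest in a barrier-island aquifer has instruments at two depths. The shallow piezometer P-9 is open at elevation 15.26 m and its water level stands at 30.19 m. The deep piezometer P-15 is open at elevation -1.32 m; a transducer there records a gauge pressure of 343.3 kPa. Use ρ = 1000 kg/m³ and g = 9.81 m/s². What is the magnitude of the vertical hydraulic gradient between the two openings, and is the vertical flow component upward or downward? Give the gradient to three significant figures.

|i_v| ≈ 0.210; vertical flow is upward

Total head at P-9: h = 30.19 m (water level in the standpipe).
Pressure head at P-15: ψ = P/(ρg) = 343.3×1000 / (1000 × 9.81) = 34.99 m.
Total head at P-15: h = z + ψ = -1.32 + 34.99 = 33.67 m.
Δh = h(P-9) − h(P-15) = 30.19 − 33.67 = -3.48 m.
Vertical separation Δz = 15.26 − (-1.32) = 16.58 m.
|i_v| = |Δh| / Δz = 3.48 / 16.58 = 0.210.
Head is higher in the deep piezometer, so vertical flow is upward (discharge condition).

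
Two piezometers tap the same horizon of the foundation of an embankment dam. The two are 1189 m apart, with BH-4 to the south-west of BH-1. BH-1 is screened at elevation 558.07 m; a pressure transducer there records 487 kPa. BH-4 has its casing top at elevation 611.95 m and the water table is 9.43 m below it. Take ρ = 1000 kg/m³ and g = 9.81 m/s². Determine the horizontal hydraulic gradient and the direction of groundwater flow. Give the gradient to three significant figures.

Pressure head at BH-1: ψ = P/(ρg) = 487×1000 / (1000 × 9.81) = 49.64 m.
Total head at BH-1: h = z + ψ = 558.07 + 49.64 = 607.71 m.
Total head at BH-4: h = 611.95 − 9.43 = 602.52 m.
Head difference: h(BH-1) − h(BH-4) = 607.71 − 602.52 = 5.19 m.
Hydraulic gradient: i = |Δh| / L = 5.19 / 1189 = 0.00437.
Flow is from higher to lower head: from BH-1 toward BH-4, i.e. toward the south-west.

i ≈ 0.00437; groundwater flows toward the south-west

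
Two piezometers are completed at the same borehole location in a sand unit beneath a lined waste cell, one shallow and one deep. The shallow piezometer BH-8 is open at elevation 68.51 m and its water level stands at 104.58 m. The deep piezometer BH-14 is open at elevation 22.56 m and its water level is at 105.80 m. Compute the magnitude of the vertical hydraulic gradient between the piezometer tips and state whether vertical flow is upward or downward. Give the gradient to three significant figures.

|i_v| ≈ 0.0266; vertical flow is upward

Total head at BH-8: h = 104.58 m (water level in the standpipe).
Total head at BH-14: h = 105.80 m.
Δh = h(BH-8) − h(BH-14) = 104.58 − 105.80 = -1.22 m.
Vertical separation Δz = 68.51 − 22.56 = 45.95 m.
|i_v| = |Δh| / Δz = 1.22 / 45.95 = 0.0266.
Head is higher in the deep piezometer, so vertical flow is upward (discharge condition).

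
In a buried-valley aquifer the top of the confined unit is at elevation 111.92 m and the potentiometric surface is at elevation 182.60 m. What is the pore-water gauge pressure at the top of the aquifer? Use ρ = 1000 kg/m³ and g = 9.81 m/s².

P ≈ 693 kPa

Pressure head at the aquifer top: ψ = h − z = 182.60 − 111.92 = 70.68 m.
P = ρgψ = 1000 × 9.81 × 70.68 = 693371 Pa ≈ 693 kPa.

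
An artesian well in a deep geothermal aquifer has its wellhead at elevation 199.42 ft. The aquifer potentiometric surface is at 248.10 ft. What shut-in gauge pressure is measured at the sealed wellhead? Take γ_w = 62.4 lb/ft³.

Head above the cap: Δh = 248.10 − 199.42 = 48.68 ft.
P = γΔh/144 = 62.4 × 48.68 / 144 = 21.1 psi.

P ≈ 21.1 psi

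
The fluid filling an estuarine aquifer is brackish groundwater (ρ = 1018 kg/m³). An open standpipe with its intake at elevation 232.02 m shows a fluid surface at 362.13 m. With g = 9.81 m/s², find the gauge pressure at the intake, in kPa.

Pressure head ψ = h − z = 362.13 − 232.02 = 130.11 m.
P = ρgψ = 1018 × 9.81 × 130.11 = 1299354 Pa ≈ 1300 kPa.

P ≈ 1300 kPa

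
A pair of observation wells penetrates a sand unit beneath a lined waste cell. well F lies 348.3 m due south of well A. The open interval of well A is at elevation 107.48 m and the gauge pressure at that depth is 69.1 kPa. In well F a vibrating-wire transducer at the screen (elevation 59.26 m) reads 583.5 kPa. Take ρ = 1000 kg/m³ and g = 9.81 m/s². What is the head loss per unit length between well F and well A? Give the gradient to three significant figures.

i ≈ 0.0121 m/m

Pressure head at well A: ψ = P/(ρg) = 69.1×1000 / (1000 × 9.81) = 7.04 m.
Total head at well A: h = z + ψ = 107.48 + 7.04 = 114.52 m.
Pressure head at well F: ψ = P/(ρg) = 583.5×1000 / (1000 × 9.81) = 59.48 m.
Total head at well F: h = z + ψ = 59.26 + 59.48 = 118.74 m.
Head difference: h(well A) − h(well F) = 114.52 − 118.74 = -4.22 m.
Hydraulic gradient: i = |Δh| / L = 4.22 / 348.3 = 0.0121.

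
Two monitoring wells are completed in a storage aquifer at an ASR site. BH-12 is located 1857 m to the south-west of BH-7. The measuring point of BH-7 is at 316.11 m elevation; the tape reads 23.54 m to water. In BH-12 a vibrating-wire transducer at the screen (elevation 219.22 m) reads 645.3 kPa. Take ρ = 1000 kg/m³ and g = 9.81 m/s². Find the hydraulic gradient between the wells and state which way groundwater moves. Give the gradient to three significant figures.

i ≈ 0.00408; groundwater flows toward the south-west

Total head at BH-7: h = 316.11 − 23.54 = 292.57 m.
Pressure head at BH-12: ψ = P/(ρg) = 645.3×1000 / (1000 × 9.81) = 65.78 m.
Total head at BH-12: h = z + ψ = 219.22 + 65.78 = 285.00 m.
Head difference: h(BH-7) − h(BH-12) = 292.57 − 285.00 = 7.57 m.
Hydraulic gradient: i = |Δh| / L = 7.57 / 1857 = 0.00408.
Flow is from higher to lower head: from BH-7 toward BH-12, i.e. toward the south-west.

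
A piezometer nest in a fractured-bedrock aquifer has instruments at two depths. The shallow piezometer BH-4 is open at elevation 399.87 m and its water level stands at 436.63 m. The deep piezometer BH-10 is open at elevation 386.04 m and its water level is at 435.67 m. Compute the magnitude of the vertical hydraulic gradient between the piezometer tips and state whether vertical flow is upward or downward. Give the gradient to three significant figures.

|i_v| ≈ 0.0694; vertical flow is downward

Total head at BH-4: h = 436.63 m (water level in the standpipe).
Total head at BH-10: h = 435.67 m.
Δh = h(BH-4) − h(BH-10) = 436.63 − 435.67 = 0.96 m.
Vertical separation Δz = 399.87 − 386.04 = 13.83 m.
|i_v| = |Δh| / Δz = 0.96 / 13.83 = 0.0694.
Head is higher in the shallow piezometer, so vertical flow is downward (recharge condition).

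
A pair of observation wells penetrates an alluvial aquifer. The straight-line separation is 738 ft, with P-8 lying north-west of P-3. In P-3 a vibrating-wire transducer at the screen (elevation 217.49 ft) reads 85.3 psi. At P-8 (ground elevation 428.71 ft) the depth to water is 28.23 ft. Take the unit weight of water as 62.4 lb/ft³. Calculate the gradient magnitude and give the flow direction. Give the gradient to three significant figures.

Pressure head at P-3: ψ = 144·P/γ = 144 × 85.3 / 62.4 = 196.85 ft.
Total head at P-3: h = z + ψ = 217.49 + 196.85 = 414.34 ft.
Total head at P-8: h = 428.71 − 28.23 = 400.48 ft.
Head difference: h(P-3) − h(P-8) = 414.34 − 400.48 = 13.86 ft.
Hydraulic gradient: i = |Δh| / L = 13.86 / 738 = 0.0188.
Flow is from higher to lower head: from P-3 toward P-8, i.e. toward the north-west.

i ≈ 0.0188; groundwater flows toward the north-west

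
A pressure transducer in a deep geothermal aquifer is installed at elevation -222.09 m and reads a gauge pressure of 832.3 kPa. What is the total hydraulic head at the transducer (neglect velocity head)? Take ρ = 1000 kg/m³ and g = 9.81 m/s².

h ≈ -137.25 m

ψ = P/(ρg) = 832.3×1000 / (1000 × 9.81) = 84.84 m.
h = z + ψ = -222.09 + 84.84 = -137.25 m.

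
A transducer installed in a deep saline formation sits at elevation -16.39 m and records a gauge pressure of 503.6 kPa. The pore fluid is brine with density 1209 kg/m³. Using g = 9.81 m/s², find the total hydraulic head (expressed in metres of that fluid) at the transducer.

ψ = P/(ρg) = 503.6×1000 / (1209 × 9.81) = 42.46 m.
h = z + ψ = -16.39 + 42.46 = 26.07 m.

h ≈ 26.07 m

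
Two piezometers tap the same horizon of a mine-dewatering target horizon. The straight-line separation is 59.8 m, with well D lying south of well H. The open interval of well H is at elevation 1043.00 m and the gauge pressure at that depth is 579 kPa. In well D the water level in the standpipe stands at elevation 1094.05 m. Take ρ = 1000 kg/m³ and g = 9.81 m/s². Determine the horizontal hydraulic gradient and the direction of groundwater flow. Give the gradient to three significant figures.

i ≈ 0.133; groundwater flows toward the south

Pressure head at well H: ψ = P/(ρg) = 579×1000 / (1000 × 9.81) = 59.02 m.
Total head at well H: h = z + ψ = 1043.00 + 59.02 = 1102.02 m.
Total head at well D: h = 1094.05 m (water level in the piezometer is the total head).
Head difference: h(well H) − h(well D) = 1102.02 − 1094.05 = 7.97 m.
Hydraulic gradient: i = |Δh| / L = 7.97 / 59.8 = 0.133.
Flow is from higher to lower head: from well H toward well D, i.e. toward the south.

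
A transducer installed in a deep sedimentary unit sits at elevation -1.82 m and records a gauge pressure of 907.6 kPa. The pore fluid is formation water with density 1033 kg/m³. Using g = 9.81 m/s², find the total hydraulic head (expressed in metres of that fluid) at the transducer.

ψ = P/(ρg) = 907.6×1000 / (1033 × 9.81) = 89.56 m.
h = z + ψ = -1.82 + 89.56 = 87.74 m.

h ≈ 87.74 m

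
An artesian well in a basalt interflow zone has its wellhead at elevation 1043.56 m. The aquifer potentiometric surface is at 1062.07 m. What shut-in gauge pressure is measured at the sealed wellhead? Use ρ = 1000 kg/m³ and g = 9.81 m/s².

P ≈ 182 kPa

Head above the cap: Δh = 1062.07 − 1043.56 = 18.51 m.
P = ρgΔh = 1000 × 9.81 × 18.51 = 181583 Pa ≈ 182 kPa.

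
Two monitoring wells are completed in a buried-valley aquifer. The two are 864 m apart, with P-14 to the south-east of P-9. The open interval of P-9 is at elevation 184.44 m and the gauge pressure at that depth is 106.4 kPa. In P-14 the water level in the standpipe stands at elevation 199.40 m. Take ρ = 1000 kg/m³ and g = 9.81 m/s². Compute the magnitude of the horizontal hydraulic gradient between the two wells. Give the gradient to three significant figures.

Pressure head at P-9: ψ = P/(ρg) = 106.4×1000 / (1000 × 9.81) = 10.85 m.
Total head at P-9: h = z + ψ = 184.44 + 10.85 = 195.29 m.
Total head at P-14: h = 199.40 m (water level in the piezometer is the total head).
Head difference: h(P-9) − h(P-14) = 195.29 − 199.40 = -4.11 m.
Hydraulic gradient: i = |Δh| / L = 4.11 / 864 = 0.00476.

i ≈ 0.00476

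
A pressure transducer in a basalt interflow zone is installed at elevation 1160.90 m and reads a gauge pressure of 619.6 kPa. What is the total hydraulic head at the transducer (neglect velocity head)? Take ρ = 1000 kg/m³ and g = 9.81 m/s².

ψ = P/(ρg) = 619.6×1000 / (1000 × 9.81) = 63.16 m.
h = z + ψ = 1160.90 + 63.16 = 1224.06 m.

h ≈ 1224.06 m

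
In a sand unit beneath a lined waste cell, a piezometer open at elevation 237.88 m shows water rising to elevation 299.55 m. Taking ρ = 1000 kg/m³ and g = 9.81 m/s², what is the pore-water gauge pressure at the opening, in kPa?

Pressure head ψ = h − z = 299.55 − 237.88 = 61.67 m.
P = ρgψ = 1000 × 9.81 × 61.67 = 604983 Pa ≈ 605 kPa.

P ≈ 605 kPa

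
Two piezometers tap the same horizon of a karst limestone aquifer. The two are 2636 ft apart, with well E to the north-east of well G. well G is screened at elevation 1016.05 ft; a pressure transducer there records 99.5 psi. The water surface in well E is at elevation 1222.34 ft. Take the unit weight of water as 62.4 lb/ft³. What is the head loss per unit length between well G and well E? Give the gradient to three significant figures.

i ≈ 0.00885 ft/ft

Pressure head at well G: ψ = 144·P/γ = 144 × 99.5 / 62.4 = 229.62 ft.
Total head at well G: h = z + ψ = 1016.05 + 229.62 = 1245.67 ft.
Total head at well E: h = 1222.34 ft (water level in the piezometer is the total head).
Head difference: h(well G) − h(well E) = 1245.67 − 1222.34 = 23.33 ft.
Hydraulic gradient: i = |Δh| / L = 23.33 / 2636 = 0.00885.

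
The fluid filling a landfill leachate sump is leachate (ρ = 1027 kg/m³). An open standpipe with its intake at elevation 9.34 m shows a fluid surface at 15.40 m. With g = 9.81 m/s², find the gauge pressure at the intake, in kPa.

Pressure head ψ = h − z = 15.40 − 9.34 = 6.06 m.
P = ρgψ = 1027 × 9.81 × 6.06 = 61054 Pa ≈ 61.1 kPa.

P ≈ 61.1 kPa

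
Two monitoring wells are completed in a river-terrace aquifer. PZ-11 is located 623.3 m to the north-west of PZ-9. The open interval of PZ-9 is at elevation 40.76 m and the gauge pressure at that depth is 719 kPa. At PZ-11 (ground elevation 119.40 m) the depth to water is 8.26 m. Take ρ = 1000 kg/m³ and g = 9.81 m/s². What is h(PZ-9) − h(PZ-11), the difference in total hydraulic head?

Pressure head at PZ-9: ψ = P/(ρg) = 719×1000 / (1000 × 9.81) = 73.29 m.
Total head at PZ-9: h = z + ψ = 40.76 + 73.29 = 114.05 m.
Total head at PZ-11: h = 119.40 − 8.26 = 111.14 m.
Head difference: h(PZ-9) − h(PZ-11) = 114.05 − 111.14 = 2.91 m.

Δh ≈ 2.91 m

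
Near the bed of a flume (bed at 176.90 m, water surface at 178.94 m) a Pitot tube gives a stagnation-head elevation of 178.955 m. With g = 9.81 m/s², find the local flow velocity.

Near the bed, under hydrostatic conditions, the piezometric head (z + ψ) equals the free-surface elevation, 178.94 m.
Velocity head = total − piezometric = 178.955 − 178.94 = 0.015 m.
v = √(2g·h_v) = √(2 × 9.81 × 0.015) = 0.542 m/s.

v ≈ 0.542 m/s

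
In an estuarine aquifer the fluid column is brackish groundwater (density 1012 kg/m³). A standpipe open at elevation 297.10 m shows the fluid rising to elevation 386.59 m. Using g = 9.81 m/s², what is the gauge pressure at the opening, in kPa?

P ≈ 888 kPa

Pressure head ψ = h − z = 386.59 − 297.10 = 89.49 m.
P = ρgψ = 1012 × 9.81 × 89.49 = 888432 Pa ≈ 888 kPa.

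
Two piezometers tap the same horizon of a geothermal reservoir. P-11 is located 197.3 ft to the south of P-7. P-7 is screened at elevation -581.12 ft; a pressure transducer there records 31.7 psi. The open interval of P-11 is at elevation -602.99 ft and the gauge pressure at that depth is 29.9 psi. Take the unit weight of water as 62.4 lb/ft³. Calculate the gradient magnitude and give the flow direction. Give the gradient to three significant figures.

i ≈ 0.132; groundwater flows toward the south

Pressure head at P-7: ψ = 144·P/γ = 144 × 31.7 / 62.4 = 73.15 ft.
Total head at P-7: h = z + ψ = -581.12 + 73.15 = -507.97 ft.
Pressure head at P-11: ψ = 144·P/γ = 144 × 29.9 / 62.4 = 69.00 ft.
Total head at P-11: h = z + ψ = -602.99 + 69.00 = -533.99 ft.
Head difference: h(P-7) − h(P-11) = -507.97 − (-533.99) = 26.02 ft.
Hydraulic gradient: i = |Δh| / L = 26.02 / 197.3 = 0.132.
Flow is from higher to lower head: from P-7 toward P-11, i.e. toward the south.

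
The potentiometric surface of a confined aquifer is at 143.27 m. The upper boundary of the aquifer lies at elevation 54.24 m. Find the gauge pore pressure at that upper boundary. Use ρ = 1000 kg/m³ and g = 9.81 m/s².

P ≈ 873 kPa

Pressure head at the aquifer top: ψ = h − z = 143.27 − 54.24 = 89.03 m.
P = ρgψ = 1000 × 9.81 × 89.03 = 873384 Pa ≈ 873 kPa.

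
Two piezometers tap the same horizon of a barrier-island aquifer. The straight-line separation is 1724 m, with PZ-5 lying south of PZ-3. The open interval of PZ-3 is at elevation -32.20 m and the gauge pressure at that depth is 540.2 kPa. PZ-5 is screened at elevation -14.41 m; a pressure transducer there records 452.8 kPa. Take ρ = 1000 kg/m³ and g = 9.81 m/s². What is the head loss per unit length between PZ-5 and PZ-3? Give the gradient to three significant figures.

Pressure head at PZ-3: ψ = P/(ρg) = 540.2×1000 / (1000 × 9.81) = 55.07 m.
Total head at PZ-3: h = z + ψ = -32.20 + 55.07 = 22.87 m.
Pressure head at PZ-5: ψ = P/(ρg) = 452.8×1000 / (1000 × 9.81) = 46.16 m.
Total head at PZ-5: h = z + ψ = -14.41 + 46.16 = 31.75 m.
Head difference: h(PZ-3) − h(PZ-5) = 22.87 − 31.75 = -8.88 m.
Hydraulic gradient: i = |Δh| / L = 8.88 / 1724 = 0.00515.

i ≈ 0.00515 m/m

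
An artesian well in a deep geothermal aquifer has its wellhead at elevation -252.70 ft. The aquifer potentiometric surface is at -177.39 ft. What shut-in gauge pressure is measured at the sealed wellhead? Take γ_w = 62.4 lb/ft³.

Head above the cap: Δh = -177.39 − (-252.70) = 75.31 ft.
P = γΔh/144 = 62.4 × 75.31 / 144 = 32.6 psi.

P ≈ 32.6 psi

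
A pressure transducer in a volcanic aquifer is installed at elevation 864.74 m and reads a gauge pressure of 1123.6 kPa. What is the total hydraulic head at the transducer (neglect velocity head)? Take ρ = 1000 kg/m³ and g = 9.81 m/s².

ψ = P/(ρg) = 1123.6×1000 / (1000 × 9.81) = 114.54 m.
h = z + ψ = 864.74 + 114.54 = 979.28 m.

h ≈ 979.28 m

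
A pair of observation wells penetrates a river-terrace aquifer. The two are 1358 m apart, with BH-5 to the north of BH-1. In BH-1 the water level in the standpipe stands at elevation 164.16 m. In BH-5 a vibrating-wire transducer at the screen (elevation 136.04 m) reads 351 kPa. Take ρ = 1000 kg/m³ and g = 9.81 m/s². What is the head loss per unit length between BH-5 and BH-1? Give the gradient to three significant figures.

Total head at BH-1: h = 164.16 m (water level in the piezometer is the total head).
Pressure head at BH-5: ψ = P/(ρg) = 351×1000 / (1000 × 9.81) = 35.78 m.
Total head at BH-5: h = z + ψ = 136.04 + 35.78 = 171.82 m.
Head difference: h(BH-1) − h(BH-5) = 164.16 − 171.82 = -7.66 m.
Hydraulic gradient: i = |Δh| / L = 7.66 / 1358 = 0.00564.

i ≈ 0.00564 m/m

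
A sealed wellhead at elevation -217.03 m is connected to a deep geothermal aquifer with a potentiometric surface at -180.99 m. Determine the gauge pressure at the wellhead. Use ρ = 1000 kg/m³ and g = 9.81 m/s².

Head above the cap: Δh = -180.99 − (-217.03) = 36.04 m.
P = ρgΔh = 1000 × 9.81 × 36.04 = 353552 Pa ≈ 354 kPa.

P ≈ 354 kPa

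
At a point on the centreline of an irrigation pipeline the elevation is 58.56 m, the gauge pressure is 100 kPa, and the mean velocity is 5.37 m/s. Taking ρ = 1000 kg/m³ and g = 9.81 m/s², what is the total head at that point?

Pressure head ψ = P/(ρg) = 100×1000 / (1000 × 9.81) = 10.19 m.
Velocity head = v²/(2g) = 5.37² / (2 × 9.81) = 1.470 m.
h = z + ψ + v²/(2g) = 58.56 + 10.19 + 1.470 = 70.22 m.

h ≈ 70.22 m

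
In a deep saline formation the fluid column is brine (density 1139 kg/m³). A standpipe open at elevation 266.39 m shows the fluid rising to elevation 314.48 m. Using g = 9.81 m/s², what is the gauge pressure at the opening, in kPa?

P ≈ 537 kPa

Pressure head ψ = h − z = 314.48 − 266.39 = 48.09 m.
P = ρgψ = 1139 × 9.81 × 48.09 = 537338 Pa ≈ 537 kPa.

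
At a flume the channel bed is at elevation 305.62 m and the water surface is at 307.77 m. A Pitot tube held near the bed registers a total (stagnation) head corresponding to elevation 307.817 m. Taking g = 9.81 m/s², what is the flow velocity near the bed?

v ≈ 0.960 m/s

Near the bed, under hydrostatic conditions, the piezometric head (z + ψ) equals the free-surface elevation, 307.77 m.
Velocity head = total − piezometric = 307.817 − 307.77 = 0.047 m.
v = √(2g·h_v) = √(2 × 9.81 × 0.047) = 0.960 m/s.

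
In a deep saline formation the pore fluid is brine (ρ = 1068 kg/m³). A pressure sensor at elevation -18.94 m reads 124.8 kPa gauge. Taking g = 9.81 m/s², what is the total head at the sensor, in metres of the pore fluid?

ψ = P/(ρg) = 124.8×1000 / (1068 × 9.81) = 11.91 m.
h = z + ψ = -18.94 + 11.91 = -7.03 m.

h ≈ -7.03 m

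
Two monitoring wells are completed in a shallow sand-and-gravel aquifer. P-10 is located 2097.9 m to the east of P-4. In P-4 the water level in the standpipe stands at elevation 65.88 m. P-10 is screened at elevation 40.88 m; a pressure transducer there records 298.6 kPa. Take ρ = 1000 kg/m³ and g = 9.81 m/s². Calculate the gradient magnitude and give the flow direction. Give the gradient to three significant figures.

Total head at P-4: h = 65.88 m (water level in the piezometer is the total head).
Pressure head at P-10: ψ = P/(ρg) = 298.6×1000 / (1000 × 9.81) = 30.44 m.
Total head at P-10: h = z + ψ = 40.88 + 30.44 = 71.32 m.
Head difference: h(P-4) − h(P-10) = 65.88 − 71.32 = -5.44 m.
Hydraulic gradient: i = |Δh| / L = 5.44 / 2097.9 = 0.00259.
Flow is from higher to lower head: from P-10 toward P-4, i.e. toward the west.

i ≈ 0.00259; groundwater flows toward the west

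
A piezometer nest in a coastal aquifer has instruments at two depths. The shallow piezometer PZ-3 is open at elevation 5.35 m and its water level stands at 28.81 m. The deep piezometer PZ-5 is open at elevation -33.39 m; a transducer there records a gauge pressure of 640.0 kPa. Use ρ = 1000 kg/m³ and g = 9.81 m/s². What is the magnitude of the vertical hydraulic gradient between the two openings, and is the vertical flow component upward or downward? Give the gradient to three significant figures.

|i_v| ≈ 0.0785; vertical flow is upward

Total head at PZ-3: h = 28.81 m (water level in the standpipe).
Pressure head at PZ-5: ψ = P/(ρg) = 640.0×1000 / (1000 × 9.81) = 65.24 m.
Total head at PZ-5: h = z + ψ = -33.39 + 65.24 = 31.85 m.
Δh = h(PZ-3) − h(PZ-5) = 28.81 − 31.85 = -3.04 m.
Vertical separation Δz = 5.35 − (-33.39) = 38.74 m.
|i_v| = |Δh| / Δz = 3.04 / 38.74 = 0.0785.
Head is higher in the deep piezometer, so vertical flow is upward (discharge condition).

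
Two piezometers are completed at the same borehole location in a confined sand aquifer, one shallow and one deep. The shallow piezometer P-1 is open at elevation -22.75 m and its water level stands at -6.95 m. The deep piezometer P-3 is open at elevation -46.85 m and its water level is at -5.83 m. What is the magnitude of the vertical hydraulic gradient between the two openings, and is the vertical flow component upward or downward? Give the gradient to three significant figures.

|i_v| ≈ 0.0465; vertical flow is upward

Total head at P-1: h = -6.95 m (water level in the standpipe).
Total head at P-3: h = -5.83 m.
Δh = h(P-1) − h(P-3) = -6.95 − (-5.83) = -1.12 m.
Vertical separation Δz = -22.75 − (-46.85) = 24.10 m.
|i_v| = |Δh| / Δz = 1.12 / 24.10 = 0.0465.
Head is higher in the deep piezometer, so vertical flow is upward (discharge condition).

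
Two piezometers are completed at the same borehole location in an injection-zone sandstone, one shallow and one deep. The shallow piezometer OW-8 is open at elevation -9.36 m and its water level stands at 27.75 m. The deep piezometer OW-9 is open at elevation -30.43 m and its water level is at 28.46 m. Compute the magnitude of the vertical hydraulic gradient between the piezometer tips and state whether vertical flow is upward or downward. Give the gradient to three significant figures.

|i_v| ≈ 0.0337; vertical flow is upward

Total head at OW-8: h = 27.75 m (water level in the standpipe).
Total head at OW-9: h = 28.46 m.
Δh = h(OW-8) − h(OW-9) = 27.75 − 28.46 = -0.71 m.
Vertical separation Δz = -9.36 − (-30.43) = 21.07 m.
|i_v| = |Δh| / Δz = 0.71 / 21.07 = 0.0337.
Head is higher in the deep piezometer, so vertical flow is upward (discharge condition).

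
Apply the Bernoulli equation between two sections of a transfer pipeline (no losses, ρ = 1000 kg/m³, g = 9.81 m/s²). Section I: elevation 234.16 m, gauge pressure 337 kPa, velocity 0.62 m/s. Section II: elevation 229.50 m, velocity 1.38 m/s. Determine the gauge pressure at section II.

P₂ ≈ 382 kPa

Pressure head at I: ψ₁ = P₁/(ρg) = 337×1000 / (1000 × 9.81) = 34.35 m.
Velocity heads: v₁²/2g = 0.62²/19.62 = 0.020 m; v₂²/2g = 1.38²/19.62 = 0.097 m.
Total head H = z₁ + ψ₁ + v₁²/2g = 234.16 + 34.35 + 0.020 = 268.53 m.
ψ₂ = H − z₂ − v₂²/2g = 268.53 − 229.50 − 0.097 = 38.93 m.
P₂ = ρgψ₂ = 1000 × 9.81 × 38.93 ≈ 382 kPa.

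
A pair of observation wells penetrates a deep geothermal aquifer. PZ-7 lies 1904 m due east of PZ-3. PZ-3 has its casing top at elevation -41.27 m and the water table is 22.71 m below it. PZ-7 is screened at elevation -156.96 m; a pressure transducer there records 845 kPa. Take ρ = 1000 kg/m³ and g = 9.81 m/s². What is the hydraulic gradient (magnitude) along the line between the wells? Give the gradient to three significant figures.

i ≈ 0.00359

Total head at PZ-3: h = -41.27 − 22.71 = -63.98 m.
Pressure head at PZ-7: ψ = P/(ρg) = 845×1000 / (1000 × 9.81) = 86.14 m.
Total head at PZ-7: h = z + ψ = -156.96 + 86.14 = -70.82 m.
Head difference: h(PZ-3) − h(PZ-7) = -63.98 − (-70.82) = 6.84 m.
Hydraulic gradient: i = |Δh| / L = 6.84 / 1904 = 0.00359.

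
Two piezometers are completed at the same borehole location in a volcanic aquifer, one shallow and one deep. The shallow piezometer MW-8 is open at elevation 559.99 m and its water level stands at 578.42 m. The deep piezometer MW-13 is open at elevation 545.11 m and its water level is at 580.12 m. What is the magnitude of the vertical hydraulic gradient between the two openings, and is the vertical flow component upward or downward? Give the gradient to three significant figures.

Total head at MW-8: h = 578.42 m (water level in the standpipe).
Total head at MW-13: h = 580.12 m.
Δh = h(MW-8) − h(MW-13) = 578.42 − 580.12 = -1.70 m.
Vertical separation Δz = 559.99 − 545.11 = 14.88 m.
|i_v| = |Δh| / Δz = 1.70 / 14.88 = 0.114.
Head is higher in the deep piezometer, so vertical flow is upward (discharge condition).

|i_v| ≈ 0.114; vertical flow is upward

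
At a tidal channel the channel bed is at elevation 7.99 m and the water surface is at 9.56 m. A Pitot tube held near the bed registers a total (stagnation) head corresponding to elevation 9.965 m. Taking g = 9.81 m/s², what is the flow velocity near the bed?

Near the bed, under hydrostatic conditions, the piezometric head (z + ψ) equals the free-surface elevation, 9.56 m.
Velocity head = total − piezometric = 9.965 − 9.56 = 0.405 m.
v = √(2g·h_v) = √(2 × 9.81 × 0.405) = 2.82 m/s.

v ≈ 2.82 m/s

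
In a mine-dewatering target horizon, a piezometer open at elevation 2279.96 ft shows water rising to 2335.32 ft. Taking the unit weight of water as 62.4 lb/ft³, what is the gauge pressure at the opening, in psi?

Pressure head ψ = h − z = 2335.32 − 2279.96 = 55.36 ft.
P = γ·ψ / 144 = 62.4 × 55.36 / 144 = 24.0 psi.

P ≈ 24.0 psi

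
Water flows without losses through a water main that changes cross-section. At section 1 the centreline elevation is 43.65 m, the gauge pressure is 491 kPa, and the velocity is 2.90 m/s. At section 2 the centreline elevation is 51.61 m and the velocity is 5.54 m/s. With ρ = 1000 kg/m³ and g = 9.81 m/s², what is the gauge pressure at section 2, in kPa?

Pressure head at 1: ψ₁ = P₁/(ρg) = 491×1000 / (1000 × 9.81) = 50.05 m.
Velocity heads: v₁²/2g = 2.90²/19.62 = 0.429 m; v₂²/2g = 5.54²/19.62 = 1.564 m.
Total head H = z₁ + ψ₁ + v₁²/2g = 43.65 + 50.05 + 0.429 = 94.13 m.
ψ₂ = H − z₂ − v₂²/2g = 94.13 − 51.61 − 1.564 = 40.96 m.
P₂ = ρgψ₂ = 1000 × 9.81 × 40.96 ≈ 402 kPa.

P₂ ≈ 402 kPa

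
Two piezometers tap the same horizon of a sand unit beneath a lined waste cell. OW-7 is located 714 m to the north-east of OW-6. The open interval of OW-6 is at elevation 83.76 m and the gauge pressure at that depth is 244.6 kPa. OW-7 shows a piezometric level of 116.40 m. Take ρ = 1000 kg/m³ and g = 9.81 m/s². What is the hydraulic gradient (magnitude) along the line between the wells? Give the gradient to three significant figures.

i ≈ 0.0108

Pressure head at OW-6: ψ = P/(ρg) = 244.6×1000 / (1000 × 9.81) = 24.93 m.
Total head at OW-6: h = z + ψ = 83.76 + 24.93 = 108.69 m.
Total head at OW-7: h = 116.40 m (water level in the piezometer is the total head).
Head difference: h(OW-6) − h(OW-7) = 108.69 − 116.40 = -7.71 m.
Hydraulic gradient: i = |Δh| / L = 7.71 / 714 = 0.0108.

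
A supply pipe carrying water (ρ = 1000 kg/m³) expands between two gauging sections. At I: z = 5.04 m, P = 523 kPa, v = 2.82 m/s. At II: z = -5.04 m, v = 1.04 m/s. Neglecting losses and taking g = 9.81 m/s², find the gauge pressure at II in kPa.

Pressure head at I: ψ₁ = P₁/(ρg) = 523×1000 / (1000 × 9.81) = 53.31 m.
Velocity heads: v₁²/2g = 2.82²/19.62 = 0.405 m; v₂²/2g = 1.04²/19.62 = 0.055 m.
Total head H = z₁ + ψ₁ + v₁²/2g = 5.04 + 53.31 + 0.405 = 58.76 m.
ψ₂ = H − z₂ − v₂²/2g = 58.76 − (-5.04) − 0.055 = 63.74 m.
P₂ = ρgψ₂ = 1000 × 9.81 × 63.74 ≈ 625 kPa.

P₂ ≈ 625 kPa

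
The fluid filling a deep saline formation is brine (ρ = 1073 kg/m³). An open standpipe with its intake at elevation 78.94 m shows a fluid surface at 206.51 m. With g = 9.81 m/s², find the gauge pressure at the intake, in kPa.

Pressure head ψ = h − z = 206.51 − 78.94 = 127.57 m.
P = ρgψ = 1073 × 9.81 × 127.57 = 1342818 Pa ≈ 1340 kPa.

P ≈ 1340 kPa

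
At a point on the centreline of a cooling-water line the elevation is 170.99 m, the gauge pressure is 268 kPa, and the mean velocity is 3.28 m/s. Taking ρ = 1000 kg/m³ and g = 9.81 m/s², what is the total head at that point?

h ≈ 198.86 m

Pressure head ψ = P/(ρg) = 268×1000 / (1000 × 9.81) = 27.32 m.
Velocity head = v²/(2g) = 3.28² / (2 × 9.81) = 0.548 m.
h = z + ψ + v²/(2g) = 170.99 + 27.32 + 0.548 = 198.86 m.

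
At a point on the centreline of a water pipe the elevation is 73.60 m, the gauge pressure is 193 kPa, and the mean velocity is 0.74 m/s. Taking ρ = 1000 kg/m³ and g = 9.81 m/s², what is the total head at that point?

h ≈ 93.30 m

Pressure head ψ = P/(ρg) = 193×1000 / (1000 × 9.81) = 19.67 m.
Velocity head = v²/(2g) = 0.74² / (2 × 9.81) = 0.028 m.
h = z + ψ + v²/(2g) = 73.60 + 19.67 + 0.028 = 93.30 m.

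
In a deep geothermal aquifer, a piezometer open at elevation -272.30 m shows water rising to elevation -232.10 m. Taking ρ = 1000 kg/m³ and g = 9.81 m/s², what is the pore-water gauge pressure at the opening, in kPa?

Pressure head ψ = h − z = -232.10 − (-272.30) = 40.20 m.
P = ρgψ = 1000 × 9.81 × 40.20 = 394362 Pa ≈ 394 kPa.

P ≈ 394 kPa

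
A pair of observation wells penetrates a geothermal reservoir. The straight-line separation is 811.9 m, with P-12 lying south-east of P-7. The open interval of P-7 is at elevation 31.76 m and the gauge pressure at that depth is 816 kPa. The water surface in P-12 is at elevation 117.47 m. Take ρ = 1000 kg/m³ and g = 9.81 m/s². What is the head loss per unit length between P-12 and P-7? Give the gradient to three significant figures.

i ≈ 0.00312 m/m

Pressure head at P-7: ψ = P/(ρg) = 816×1000 / (1000 × 9.81) = 83.18 m.
Total head at P-7: h = z + ψ = 31.76 + 83.18 = 114.94 m.
Total head at P-12: h = 117.47 m (water level in the piezometer is the total head).
Head difference: h(P-7) − h(P-12) = 114.94 − 117.47 = -2.53 m.
Hydraulic gradient: i = |Δh| / L = 2.53 / 811.9 = 0.00312.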